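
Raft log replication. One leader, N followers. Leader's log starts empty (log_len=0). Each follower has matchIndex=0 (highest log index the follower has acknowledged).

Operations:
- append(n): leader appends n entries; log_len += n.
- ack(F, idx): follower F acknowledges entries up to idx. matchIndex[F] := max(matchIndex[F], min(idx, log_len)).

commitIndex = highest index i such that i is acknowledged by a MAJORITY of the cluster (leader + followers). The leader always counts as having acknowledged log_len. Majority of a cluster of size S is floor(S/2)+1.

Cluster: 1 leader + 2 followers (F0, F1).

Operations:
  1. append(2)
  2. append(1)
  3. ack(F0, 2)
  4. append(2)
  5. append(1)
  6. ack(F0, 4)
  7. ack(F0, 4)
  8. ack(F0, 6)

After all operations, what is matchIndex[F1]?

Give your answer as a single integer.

Answer: 0

Derivation:
Op 1: append 2 -> log_len=2
Op 2: append 1 -> log_len=3
Op 3: F0 acks idx 2 -> match: F0=2 F1=0; commitIndex=2
Op 4: append 2 -> log_len=5
Op 5: append 1 -> log_len=6
Op 6: F0 acks idx 4 -> match: F0=4 F1=0; commitIndex=4
Op 7: F0 acks idx 4 -> match: F0=4 F1=0; commitIndex=4
Op 8: F0 acks idx 6 -> match: F0=6 F1=0; commitIndex=6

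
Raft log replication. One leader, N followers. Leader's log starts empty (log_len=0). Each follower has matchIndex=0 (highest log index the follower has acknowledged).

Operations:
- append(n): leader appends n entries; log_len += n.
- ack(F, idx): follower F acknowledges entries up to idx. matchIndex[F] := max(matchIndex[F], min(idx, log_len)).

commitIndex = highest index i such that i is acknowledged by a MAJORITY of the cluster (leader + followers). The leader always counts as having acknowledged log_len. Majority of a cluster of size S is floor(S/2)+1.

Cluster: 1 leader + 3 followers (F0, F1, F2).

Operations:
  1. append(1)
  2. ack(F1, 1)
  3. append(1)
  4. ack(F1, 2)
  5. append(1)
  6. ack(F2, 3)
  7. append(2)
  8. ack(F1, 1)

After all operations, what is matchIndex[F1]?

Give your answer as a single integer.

Answer: 2

Derivation:
Op 1: append 1 -> log_len=1
Op 2: F1 acks idx 1 -> match: F0=0 F1=1 F2=0; commitIndex=0
Op 3: append 1 -> log_len=2
Op 4: F1 acks idx 2 -> match: F0=0 F1=2 F2=0; commitIndex=0
Op 5: append 1 -> log_len=3
Op 6: F2 acks idx 3 -> match: F0=0 F1=2 F2=3; commitIndex=2
Op 7: append 2 -> log_len=5
Op 8: F1 acks idx 1 -> match: F0=0 F1=2 F2=3; commitIndex=2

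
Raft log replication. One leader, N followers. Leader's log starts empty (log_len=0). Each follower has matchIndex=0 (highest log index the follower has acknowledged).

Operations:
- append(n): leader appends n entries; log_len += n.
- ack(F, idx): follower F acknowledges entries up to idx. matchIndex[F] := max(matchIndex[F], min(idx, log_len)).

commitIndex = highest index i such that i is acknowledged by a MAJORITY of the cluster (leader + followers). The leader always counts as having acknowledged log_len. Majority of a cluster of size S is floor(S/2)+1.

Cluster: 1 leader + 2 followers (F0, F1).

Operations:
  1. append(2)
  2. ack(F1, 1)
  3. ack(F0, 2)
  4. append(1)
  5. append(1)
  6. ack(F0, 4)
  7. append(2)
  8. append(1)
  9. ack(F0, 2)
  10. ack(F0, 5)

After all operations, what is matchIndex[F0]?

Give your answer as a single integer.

Answer: 5

Derivation:
Op 1: append 2 -> log_len=2
Op 2: F1 acks idx 1 -> match: F0=0 F1=1; commitIndex=1
Op 3: F0 acks idx 2 -> match: F0=2 F1=1; commitIndex=2
Op 4: append 1 -> log_len=3
Op 5: append 1 -> log_len=4
Op 6: F0 acks idx 4 -> match: F0=4 F1=1; commitIndex=4
Op 7: append 2 -> log_len=6
Op 8: append 1 -> log_len=7
Op 9: F0 acks idx 2 -> match: F0=4 F1=1; commitIndex=4
Op 10: F0 acks idx 5 -> match: F0=5 F1=1; commitIndex=5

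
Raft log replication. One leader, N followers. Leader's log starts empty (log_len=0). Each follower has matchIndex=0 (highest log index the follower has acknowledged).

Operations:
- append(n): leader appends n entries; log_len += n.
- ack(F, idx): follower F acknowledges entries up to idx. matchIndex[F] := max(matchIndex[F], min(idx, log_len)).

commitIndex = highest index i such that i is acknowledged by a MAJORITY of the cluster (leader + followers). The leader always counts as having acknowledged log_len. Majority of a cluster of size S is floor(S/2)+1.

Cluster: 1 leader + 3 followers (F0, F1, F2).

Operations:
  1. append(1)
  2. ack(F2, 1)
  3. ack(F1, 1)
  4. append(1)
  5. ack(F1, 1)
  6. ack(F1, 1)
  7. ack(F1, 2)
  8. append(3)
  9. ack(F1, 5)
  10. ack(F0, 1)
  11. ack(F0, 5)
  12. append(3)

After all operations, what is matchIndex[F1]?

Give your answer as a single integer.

Op 1: append 1 -> log_len=1
Op 2: F2 acks idx 1 -> match: F0=0 F1=0 F2=1; commitIndex=0
Op 3: F1 acks idx 1 -> match: F0=0 F1=1 F2=1; commitIndex=1
Op 4: append 1 -> log_len=2
Op 5: F1 acks idx 1 -> match: F0=0 F1=1 F2=1; commitIndex=1
Op 6: F1 acks idx 1 -> match: F0=0 F1=1 F2=1; commitIndex=1
Op 7: F1 acks idx 2 -> match: F0=0 F1=2 F2=1; commitIndex=1
Op 8: append 3 -> log_len=5
Op 9: F1 acks idx 5 -> match: F0=0 F1=5 F2=1; commitIndex=1
Op 10: F0 acks idx 1 -> match: F0=1 F1=5 F2=1; commitIndex=1
Op 11: F0 acks idx 5 -> match: F0=5 F1=5 F2=1; commitIndex=5
Op 12: append 3 -> log_len=8

Answer: 5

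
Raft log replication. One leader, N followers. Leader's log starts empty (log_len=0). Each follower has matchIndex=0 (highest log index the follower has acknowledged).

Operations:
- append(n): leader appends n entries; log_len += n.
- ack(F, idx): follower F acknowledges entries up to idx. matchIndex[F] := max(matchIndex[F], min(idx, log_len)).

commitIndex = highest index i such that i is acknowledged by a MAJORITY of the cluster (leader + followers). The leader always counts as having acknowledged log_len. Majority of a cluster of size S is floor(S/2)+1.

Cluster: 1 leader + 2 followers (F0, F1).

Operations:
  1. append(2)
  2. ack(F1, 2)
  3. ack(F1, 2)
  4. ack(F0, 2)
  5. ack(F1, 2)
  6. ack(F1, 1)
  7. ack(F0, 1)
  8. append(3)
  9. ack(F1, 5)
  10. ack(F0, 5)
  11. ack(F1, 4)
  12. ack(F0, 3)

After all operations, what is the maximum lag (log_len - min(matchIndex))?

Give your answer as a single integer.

Op 1: append 2 -> log_len=2
Op 2: F1 acks idx 2 -> match: F0=0 F1=2; commitIndex=2
Op 3: F1 acks idx 2 -> match: F0=0 F1=2; commitIndex=2
Op 4: F0 acks idx 2 -> match: F0=2 F1=2; commitIndex=2
Op 5: F1 acks idx 2 -> match: F0=2 F1=2; commitIndex=2
Op 6: F1 acks idx 1 -> match: F0=2 F1=2; commitIndex=2
Op 7: F0 acks idx 1 -> match: F0=2 F1=2; commitIndex=2
Op 8: append 3 -> log_len=5
Op 9: F1 acks idx 5 -> match: F0=2 F1=5; commitIndex=5
Op 10: F0 acks idx 5 -> match: F0=5 F1=5; commitIndex=5
Op 11: F1 acks idx 4 -> match: F0=5 F1=5; commitIndex=5
Op 12: F0 acks idx 3 -> match: F0=5 F1=5; commitIndex=5

Answer: 0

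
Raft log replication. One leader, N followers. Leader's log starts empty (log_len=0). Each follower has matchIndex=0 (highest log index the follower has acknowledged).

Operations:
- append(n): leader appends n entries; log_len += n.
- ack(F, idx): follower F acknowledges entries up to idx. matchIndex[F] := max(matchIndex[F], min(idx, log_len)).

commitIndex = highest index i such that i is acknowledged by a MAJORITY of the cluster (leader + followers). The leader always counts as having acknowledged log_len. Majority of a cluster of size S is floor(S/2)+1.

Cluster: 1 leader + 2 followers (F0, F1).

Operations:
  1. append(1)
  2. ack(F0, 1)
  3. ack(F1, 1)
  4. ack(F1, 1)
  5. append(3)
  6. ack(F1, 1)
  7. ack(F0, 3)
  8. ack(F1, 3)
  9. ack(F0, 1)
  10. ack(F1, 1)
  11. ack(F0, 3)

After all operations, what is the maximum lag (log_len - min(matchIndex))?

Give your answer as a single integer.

Op 1: append 1 -> log_len=1
Op 2: F0 acks idx 1 -> match: F0=1 F1=0; commitIndex=1
Op 3: F1 acks idx 1 -> match: F0=1 F1=1; commitIndex=1
Op 4: F1 acks idx 1 -> match: F0=1 F1=1; commitIndex=1
Op 5: append 3 -> log_len=4
Op 6: F1 acks idx 1 -> match: F0=1 F1=1; commitIndex=1
Op 7: F0 acks idx 3 -> match: F0=3 F1=1; commitIndex=3
Op 8: F1 acks idx 3 -> match: F0=3 F1=3; commitIndex=3
Op 9: F0 acks idx 1 -> match: F0=3 F1=3; commitIndex=3
Op 10: F1 acks idx 1 -> match: F0=3 F1=3; commitIndex=3
Op 11: F0 acks idx 3 -> match: F0=3 F1=3; commitIndex=3

Answer: 1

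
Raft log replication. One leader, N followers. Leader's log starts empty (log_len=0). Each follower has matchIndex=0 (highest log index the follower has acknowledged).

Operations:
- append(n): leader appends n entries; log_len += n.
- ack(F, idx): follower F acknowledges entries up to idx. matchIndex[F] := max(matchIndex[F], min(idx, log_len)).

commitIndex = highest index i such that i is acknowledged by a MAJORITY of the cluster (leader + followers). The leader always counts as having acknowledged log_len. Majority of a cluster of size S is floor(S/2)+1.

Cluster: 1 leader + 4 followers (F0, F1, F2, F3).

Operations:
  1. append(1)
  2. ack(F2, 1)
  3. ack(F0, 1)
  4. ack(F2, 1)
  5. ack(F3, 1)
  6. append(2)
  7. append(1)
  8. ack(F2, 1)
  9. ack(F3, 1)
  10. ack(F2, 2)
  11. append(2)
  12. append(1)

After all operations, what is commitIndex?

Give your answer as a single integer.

Op 1: append 1 -> log_len=1
Op 2: F2 acks idx 1 -> match: F0=0 F1=0 F2=1 F3=0; commitIndex=0
Op 3: F0 acks idx 1 -> match: F0=1 F1=0 F2=1 F3=0; commitIndex=1
Op 4: F2 acks idx 1 -> match: F0=1 F1=0 F2=1 F3=0; commitIndex=1
Op 5: F3 acks idx 1 -> match: F0=1 F1=0 F2=1 F3=1; commitIndex=1
Op 6: append 2 -> log_len=3
Op 7: append 1 -> log_len=4
Op 8: F2 acks idx 1 -> match: F0=1 F1=0 F2=1 F3=1; commitIndex=1
Op 9: F3 acks idx 1 -> match: F0=1 F1=0 F2=1 F3=1; commitIndex=1
Op 10: F2 acks idx 2 -> match: F0=1 F1=0 F2=2 F3=1; commitIndex=1
Op 11: append 2 -> log_len=6
Op 12: append 1 -> log_len=7

Answer: 1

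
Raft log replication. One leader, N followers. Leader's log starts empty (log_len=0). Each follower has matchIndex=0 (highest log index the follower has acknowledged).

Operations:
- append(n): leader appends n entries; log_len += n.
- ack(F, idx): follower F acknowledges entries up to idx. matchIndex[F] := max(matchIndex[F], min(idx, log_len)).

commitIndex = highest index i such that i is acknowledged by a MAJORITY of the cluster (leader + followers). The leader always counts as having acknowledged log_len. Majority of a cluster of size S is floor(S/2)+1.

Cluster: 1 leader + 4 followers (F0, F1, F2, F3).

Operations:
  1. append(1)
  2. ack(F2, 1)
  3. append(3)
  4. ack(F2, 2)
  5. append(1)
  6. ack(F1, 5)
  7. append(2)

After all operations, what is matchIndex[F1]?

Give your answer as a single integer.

Op 1: append 1 -> log_len=1
Op 2: F2 acks idx 1 -> match: F0=0 F1=0 F2=1 F3=0; commitIndex=0
Op 3: append 3 -> log_len=4
Op 4: F2 acks idx 2 -> match: F0=0 F1=0 F2=2 F3=0; commitIndex=0
Op 5: append 1 -> log_len=5
Op 6: F1 acks idx 5 -> match: F0=0 F1=5 F2=2 F3=0; commitIndex=2
Op 7: append 2 -> log_len=7

Answer: 5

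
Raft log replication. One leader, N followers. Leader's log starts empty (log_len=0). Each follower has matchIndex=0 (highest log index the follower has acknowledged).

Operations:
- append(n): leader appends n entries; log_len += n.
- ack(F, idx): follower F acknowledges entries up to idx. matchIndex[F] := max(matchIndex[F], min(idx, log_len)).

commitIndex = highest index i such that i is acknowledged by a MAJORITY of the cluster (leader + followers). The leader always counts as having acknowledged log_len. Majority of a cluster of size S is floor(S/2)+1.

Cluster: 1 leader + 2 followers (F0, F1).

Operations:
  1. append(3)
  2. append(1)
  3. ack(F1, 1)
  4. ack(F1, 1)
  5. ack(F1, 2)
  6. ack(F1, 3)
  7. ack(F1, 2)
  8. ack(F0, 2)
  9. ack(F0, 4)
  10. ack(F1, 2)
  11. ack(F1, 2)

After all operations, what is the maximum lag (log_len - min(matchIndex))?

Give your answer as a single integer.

Answer: 1

Derivation:
Op 1: append 3 -> log_len=3
Op 2: append 1 -> log_len=4
Op 3: F1 acks idx 1 -> match: F0=0 F1=1; commitIndex=1
Op 4: F1 acks idx 1 -> match: F0=0 F1=1; commitIndex=1
Op 5: F1 acks idx 2 -> match: F0=0 F1=2; commitIndex=2
Op 6: F1 acks idx 3 -> match: F0=0 F1=3; commitIndex=3
Op 7: F1 acks idx 2 -> match: F0=0 F1=3; commitIndex=3
Op 8: F0 acks idx 2 -> match: F0=2 F1=3; commitIndex=3
Op 9: F0 acks idx 4 -> match: F0=4 F1=3; commitIndex=4
Op 10: F1 acks idx 2 -> match: F0=4 F1=3; commitIndex=4
Op 11: F1 acks idx 2 -> match: F0=4 F1=3; commitIndex=4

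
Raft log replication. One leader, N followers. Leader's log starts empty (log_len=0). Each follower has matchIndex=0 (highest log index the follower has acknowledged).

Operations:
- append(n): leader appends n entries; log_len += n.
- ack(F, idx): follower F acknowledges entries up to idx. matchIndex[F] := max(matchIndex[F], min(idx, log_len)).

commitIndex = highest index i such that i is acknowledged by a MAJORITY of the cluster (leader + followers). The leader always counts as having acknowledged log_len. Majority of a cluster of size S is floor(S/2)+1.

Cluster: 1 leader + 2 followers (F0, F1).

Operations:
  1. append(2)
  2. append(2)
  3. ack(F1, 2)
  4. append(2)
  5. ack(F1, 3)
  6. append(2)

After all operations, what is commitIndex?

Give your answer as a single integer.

Answer: 3

Derivation:
Op 1: append 2 -> log_len=2
Op 2: append 2 -> log_len=4
Op 3: F1 acks idx 2 -> match: F0=0 F1=2; commitIndex=2
Op 4: append 2 -> log_len=6
Op 5: F1 acks idx 3 -> match: F0=0 F1=3; commitIndex=3
Op 6: append 2 -> log_len=8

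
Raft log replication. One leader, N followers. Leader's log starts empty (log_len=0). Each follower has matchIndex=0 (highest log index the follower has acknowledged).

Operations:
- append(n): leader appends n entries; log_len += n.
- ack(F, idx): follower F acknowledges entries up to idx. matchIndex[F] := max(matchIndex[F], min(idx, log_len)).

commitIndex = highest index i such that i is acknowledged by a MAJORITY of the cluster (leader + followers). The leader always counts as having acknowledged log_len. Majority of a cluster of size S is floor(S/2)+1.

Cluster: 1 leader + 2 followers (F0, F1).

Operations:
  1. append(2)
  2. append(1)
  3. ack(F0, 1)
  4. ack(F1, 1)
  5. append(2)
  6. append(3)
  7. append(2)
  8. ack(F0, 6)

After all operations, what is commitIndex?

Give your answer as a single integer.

Op 1: append 2 -> log_len=2
Op 2: append 1 -> log_len=3
Op 3: F0 acks idx 1 -> match: F0=1 F1=0; commitIndex=1
Op 4: F1 acks idx 1 -> match: F0=1 F1=1; commitIndex=1
Op 5: append 2 -> log_len=5
Op 6: append 3 -> log_len=8
Op 7: append 2 -> log_len=10
Op 8: F0 acks idx 6 -> match: F0=6 F1=1; commitIndex=6

Answer: 6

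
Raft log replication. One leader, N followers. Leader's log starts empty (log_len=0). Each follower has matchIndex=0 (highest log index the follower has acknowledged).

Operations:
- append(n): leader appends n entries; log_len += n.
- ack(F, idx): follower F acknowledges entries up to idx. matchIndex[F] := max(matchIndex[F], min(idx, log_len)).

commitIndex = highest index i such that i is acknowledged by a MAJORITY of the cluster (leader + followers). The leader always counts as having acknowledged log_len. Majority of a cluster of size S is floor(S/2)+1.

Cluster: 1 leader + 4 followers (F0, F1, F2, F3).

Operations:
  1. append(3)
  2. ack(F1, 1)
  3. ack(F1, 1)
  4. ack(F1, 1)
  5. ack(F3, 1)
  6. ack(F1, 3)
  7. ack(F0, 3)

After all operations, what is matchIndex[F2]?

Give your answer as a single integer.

Op 1: append 3 -> log_len=3
Op 2: F1 acks idx 1 -> match: F0=0 F1=1 F2=0 F3=0; commitIndex=0
Op 3: F1 acks idx 1 -> match: F0=0 F1=1 F2=0 F3=0; commitIndex=0
Op 4: F1 acks idx 1 -> match: F0=0 F1=1 F2=0 F3=0; commitIndex=0
Op 5: F3 acks idx 1 -> match: F0=0 F1=1 F2=0 F3=1; commitIndex=1
Op 6: F1 acks idx 3 -> match: F0=0 F1=3 F2=0 F3=1; commitIndex=1
Op 7: F0 acks idx 3 -> match: F0=3 F1=3 F2=0 F3=1; commitIndex=3

Answer: 0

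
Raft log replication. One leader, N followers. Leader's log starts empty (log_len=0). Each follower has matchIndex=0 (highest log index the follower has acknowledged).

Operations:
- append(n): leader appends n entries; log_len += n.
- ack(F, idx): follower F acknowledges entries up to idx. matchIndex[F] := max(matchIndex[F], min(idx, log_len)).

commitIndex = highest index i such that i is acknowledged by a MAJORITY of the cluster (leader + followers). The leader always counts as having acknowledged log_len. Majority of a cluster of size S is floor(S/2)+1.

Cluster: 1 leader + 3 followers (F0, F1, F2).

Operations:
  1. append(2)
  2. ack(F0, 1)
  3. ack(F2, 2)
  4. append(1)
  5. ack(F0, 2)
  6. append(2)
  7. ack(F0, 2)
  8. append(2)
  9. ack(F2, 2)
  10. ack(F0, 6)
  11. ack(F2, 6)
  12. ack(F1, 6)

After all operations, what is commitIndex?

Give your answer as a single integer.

Op 1: append 2 -> log_len=2
Op 2: F0 acks idx 1 -> match: F0=1 F1=0 F2=0; commitIndex=0
Op 3: F2 acks idx 2 -> match: F0=1 F1=0 F2=2; commitIndex=1
Op 4: append 1 -> log_len=3
Op 5: F0 acks idx 2 -> match: F0=2 F1=0 F2=2; commitIndex=2
Op 6: append 2 -> log_len=5
Op 7: F0 acks idx 2 -> match: F0=2 F1=0 F2=2; commitIndex=2
Op 8: append 2 -> log_len=7
Op 9: F2 acks idx 2 -> match: F0=2 F1=0 F2=2; commitIndex=2
Op 10: F0 acks idx 6 -> match: F0=6 F1=0 F2=2; commitIndex=2
Op 11: F2 acks idx 6 -> match: F0=6 F1=0 F2=6; commitIndex=6
Op 12: F1 acks idx 6 -> match: F0=6 F1=6 F2=6; commitIndex=6

Answer: 6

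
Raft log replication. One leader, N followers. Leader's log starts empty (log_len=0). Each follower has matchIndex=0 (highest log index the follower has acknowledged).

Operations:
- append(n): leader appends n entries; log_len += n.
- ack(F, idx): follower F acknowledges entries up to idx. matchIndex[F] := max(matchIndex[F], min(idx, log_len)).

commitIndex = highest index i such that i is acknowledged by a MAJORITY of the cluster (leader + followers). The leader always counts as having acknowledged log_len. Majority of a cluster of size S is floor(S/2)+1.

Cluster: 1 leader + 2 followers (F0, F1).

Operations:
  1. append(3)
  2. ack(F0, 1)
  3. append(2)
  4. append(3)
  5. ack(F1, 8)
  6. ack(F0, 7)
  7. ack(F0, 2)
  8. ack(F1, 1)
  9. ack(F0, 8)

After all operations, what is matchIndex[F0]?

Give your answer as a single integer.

Answer: 8

Derivation:
Op 1: append 3 -> log_len=3
Op 2: F0 acks idx 1 -> match: F0=1 F1=0; commitIndex=1
Op 3: append 2 -> log_len=5
Op 4: append 3 -> log_len=8
Op 5: F1 acks idx 8 -> match: F0=1 F1=8; commitIndex=8
Op 6: F0 acks idx 7 -> match: F0=7 F1=8; commitIndex=8
Op 7: F0 acks idx 2 -> match: F0=7 F1=8; commitIndex=8
Op 8: F1 acks idx 1 -> match: F0=7 F1=8; commitIndex=8
Op 9: F0 acks idx 8 -> match: F0=8 F1=8; commitIndex=8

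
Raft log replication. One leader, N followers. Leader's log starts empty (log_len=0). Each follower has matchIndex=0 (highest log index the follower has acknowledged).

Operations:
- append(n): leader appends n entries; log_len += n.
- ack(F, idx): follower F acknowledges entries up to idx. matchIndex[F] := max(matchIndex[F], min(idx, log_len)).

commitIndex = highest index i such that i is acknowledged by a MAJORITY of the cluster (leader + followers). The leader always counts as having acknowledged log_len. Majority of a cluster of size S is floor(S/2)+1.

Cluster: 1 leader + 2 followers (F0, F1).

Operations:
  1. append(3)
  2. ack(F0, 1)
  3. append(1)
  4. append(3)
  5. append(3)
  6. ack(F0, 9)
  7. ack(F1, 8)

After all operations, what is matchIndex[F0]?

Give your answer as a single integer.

Answer: 9

Derivation:
Op 1: append 3 -> log_len=3
Op 2: F0 acks idx 1 -> match: F0=1 F1=0; commitIndex=1
Op 3: append 1 -> log_len=4
Op 4: append 3 -> log_len=7
Op 5: append 3 -> log_len=10
Op 6: F0 acks idx 9 -> match: F0=9 F1=0; commitIndex=9
Op 7: F1 acks idx 8 -> match: F0=9 F1=8; commitIndex=9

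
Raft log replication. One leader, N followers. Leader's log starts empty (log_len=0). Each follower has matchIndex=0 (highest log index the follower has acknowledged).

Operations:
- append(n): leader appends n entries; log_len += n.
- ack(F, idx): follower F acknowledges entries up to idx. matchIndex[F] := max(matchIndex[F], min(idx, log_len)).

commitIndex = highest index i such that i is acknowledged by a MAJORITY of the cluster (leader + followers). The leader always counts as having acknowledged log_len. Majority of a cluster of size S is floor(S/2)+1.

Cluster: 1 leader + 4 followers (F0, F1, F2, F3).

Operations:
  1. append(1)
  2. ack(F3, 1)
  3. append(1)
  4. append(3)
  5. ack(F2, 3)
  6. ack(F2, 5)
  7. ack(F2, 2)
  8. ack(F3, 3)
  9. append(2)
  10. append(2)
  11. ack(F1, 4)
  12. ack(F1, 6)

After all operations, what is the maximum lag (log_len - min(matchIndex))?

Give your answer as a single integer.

Answer: 9

Derivation:
Op 1: append 1 -> log_len=1
Op 2: F3 acks idx 1 -> match: F0=0 F1=0 F2=0 F3=1; commitIndex=0
Op 3: append 1 -> log_len=2
Op 4: append 3 -> log_len=5
Op 5: F2 acks idx 3 -> match: F0=0 F1=0 F2=3 F3=1; commitIndex=1
Op 6: F2 acks idx 5 -> match: F0=0 F1=0 F2=5 F3=1; commitIndex=1
Op 7: F2 acks idx 2 -> match: F0=0 F1=0 F2=5 F3=1; commitIndex=1
Op 8: F3 acks idx 3 -> match: F0=0 F1=0 F2=5 F3=3; commitIndex=3
Op 9: append 2 -> log_len=7
Op 10: append 2 -> log_len=9
Op 11: F1 acks idx 4 -> match: F0=0 F1=4 F2=5 F3=3; commitIndex=4
Op 12: F1 acks idx 6 -> match: F0=0 F1=6 F2=5 F3=3; commitIndex=5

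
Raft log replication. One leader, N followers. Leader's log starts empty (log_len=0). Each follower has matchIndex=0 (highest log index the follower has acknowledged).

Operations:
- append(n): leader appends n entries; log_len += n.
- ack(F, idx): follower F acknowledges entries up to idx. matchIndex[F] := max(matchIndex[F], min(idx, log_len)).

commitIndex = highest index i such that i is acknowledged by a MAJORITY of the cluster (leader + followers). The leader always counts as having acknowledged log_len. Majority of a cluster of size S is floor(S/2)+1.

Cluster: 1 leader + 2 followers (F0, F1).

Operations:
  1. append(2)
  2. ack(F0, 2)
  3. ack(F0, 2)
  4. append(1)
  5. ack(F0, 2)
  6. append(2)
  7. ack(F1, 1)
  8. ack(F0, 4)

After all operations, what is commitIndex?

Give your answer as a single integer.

Answer: 4

Derivation:
Op 1: append 2 -> log_len=2
Op 2: F0 acks idx 2 -> match: F0=2 F1=0; commitIndex=2
Op 3: F0 acks idx 2 -> match: F0=2 F1=0; commitIndex=2
Op 4: append 1 -> log_len=3
Op 5: F0 acks idx 2 -> match: F0=2 F1=0; commitIndex=2
Op 6: append 2 -> log_len=5
Op 7: F1 acks idx 1 -> match: F0=2 F1=1; commitIndex=2
Op 8: F0 acks idx 4 -> match: F0=4 F1=1; commitIndex=4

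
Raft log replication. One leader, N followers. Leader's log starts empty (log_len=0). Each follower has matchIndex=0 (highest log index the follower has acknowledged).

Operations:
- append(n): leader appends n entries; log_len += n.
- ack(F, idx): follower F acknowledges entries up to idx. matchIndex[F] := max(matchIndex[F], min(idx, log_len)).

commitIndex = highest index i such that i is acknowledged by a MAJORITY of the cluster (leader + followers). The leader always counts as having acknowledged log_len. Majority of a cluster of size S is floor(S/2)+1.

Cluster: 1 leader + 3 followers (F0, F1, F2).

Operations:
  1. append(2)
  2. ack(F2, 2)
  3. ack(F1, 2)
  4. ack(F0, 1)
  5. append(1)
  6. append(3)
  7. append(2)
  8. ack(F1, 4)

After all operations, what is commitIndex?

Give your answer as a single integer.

Op 1: append 2 -> log_len=2
Op 2: F2 acks idx 2 -> match: F0=0 F1=0 F2=2; commitIndex=0
Op 3: F1 acks idx 2 -> match: F0=0 F1=2 F2=2; commitIndex=2
Op 4: F0 acks idx 1 -> match: F0=1 F1=2 F2=2; commitIndex=2
Op 5: append 1 -> log_len=3
Op 6: append 3 -> log_len=6
Op 7: append 2 -> log_len=8
Op 8: F1 acks idx 4 -> match: F0=1 F1=4 F2=2; commitIndex=2

Answer: 2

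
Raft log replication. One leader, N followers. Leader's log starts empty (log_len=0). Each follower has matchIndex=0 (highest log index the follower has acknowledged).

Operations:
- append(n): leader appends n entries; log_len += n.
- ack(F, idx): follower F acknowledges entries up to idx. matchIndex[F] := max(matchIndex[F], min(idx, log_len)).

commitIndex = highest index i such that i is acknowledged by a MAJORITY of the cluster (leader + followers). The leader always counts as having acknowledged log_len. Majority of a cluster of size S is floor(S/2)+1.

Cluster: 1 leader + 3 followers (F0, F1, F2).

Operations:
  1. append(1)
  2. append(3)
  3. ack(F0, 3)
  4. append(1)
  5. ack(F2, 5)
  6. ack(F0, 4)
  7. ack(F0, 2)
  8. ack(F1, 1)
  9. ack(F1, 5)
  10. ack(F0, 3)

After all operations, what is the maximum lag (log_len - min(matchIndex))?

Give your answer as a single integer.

Answer: 1

Derivation:
Op 1: append 1 -> log_len=1
Op 2: append 3 -> log_len=4
Op 3: F0 acks idx 3 -> match: F0=3 F1=0 F2=0; commitIndex=0
Op 4: append 1 -> log_len=5
Op 5: F2 acks idx 5 -> match: F0=3 F1=0 F2=5; commitIndex=3
Op 6: F0 acks idx 4 -> match: F0=4 F1=0 F2=5; commitIndex=4
Op 7: F0 acks idx 2 -> match: F0=4 F1=0 F2=5; commitIndex=4
Op 8: F1 acks idx 1 -> match: F0=4 F1=1 F2=5; commitIndex=4
Op 9: F1 acks idx 5 -> match: F0=4 F1=5 F2=5; commitIndex=5
Op 10: F0 acks idx 3 -> match: F0=4 F1=5 F2=5; commitIndex=5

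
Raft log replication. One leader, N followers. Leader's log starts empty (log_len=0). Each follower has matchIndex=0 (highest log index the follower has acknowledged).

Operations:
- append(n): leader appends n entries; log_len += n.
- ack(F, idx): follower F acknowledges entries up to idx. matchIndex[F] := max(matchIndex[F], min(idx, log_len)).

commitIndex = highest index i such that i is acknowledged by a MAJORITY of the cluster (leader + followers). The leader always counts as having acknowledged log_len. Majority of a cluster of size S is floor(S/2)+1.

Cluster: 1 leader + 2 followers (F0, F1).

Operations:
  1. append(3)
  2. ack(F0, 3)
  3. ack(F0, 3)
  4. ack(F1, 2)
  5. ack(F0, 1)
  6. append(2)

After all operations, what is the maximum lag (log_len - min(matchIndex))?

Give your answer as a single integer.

Answer: 3

Derivation:
Op 1: append 3 -> log_len=3
Op 2: F0 acks idx 3 -> match: F0=3 F1=0; commitIndex=3
Op 3: F0 acks idx 3 -> match: F0=3 F1=0; commitIndex=3
Op 4: F1 acks idx 2 -> match: F0=3 F1=2; commitIndex=3
Op 5: F0 acks idx 1 -> match: F0=3 F1=2; commitIndex=3
Op 6: append 2 -> log_len=5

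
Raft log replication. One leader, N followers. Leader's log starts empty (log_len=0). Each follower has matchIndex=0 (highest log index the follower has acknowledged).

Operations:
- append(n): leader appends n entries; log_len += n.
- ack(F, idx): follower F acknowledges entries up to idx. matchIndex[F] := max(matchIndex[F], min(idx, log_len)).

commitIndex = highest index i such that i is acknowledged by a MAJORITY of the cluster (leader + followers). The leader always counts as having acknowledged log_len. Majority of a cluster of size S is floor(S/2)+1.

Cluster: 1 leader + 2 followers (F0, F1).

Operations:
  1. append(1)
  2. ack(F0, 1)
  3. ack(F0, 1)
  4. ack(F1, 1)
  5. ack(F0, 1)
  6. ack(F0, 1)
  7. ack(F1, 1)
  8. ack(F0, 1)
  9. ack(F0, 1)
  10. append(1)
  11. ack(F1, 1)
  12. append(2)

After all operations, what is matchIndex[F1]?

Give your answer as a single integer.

Answer: 1

Derivation:
Op 1: append 1 -> log_len=1
Op 2: F0 acks idx 1 -> match: F0=1 F1=0; commitIndex=1
Op 3: F0 acks idx 1 -> match: F0=1 F1=0; commitIndex=1
Op 4: F1 acks idx 1 -> match: F0=1 F1=1; commitIndex=1
Op 5: F0 acks idx 1 -> match: F0=1 F1=1; commitIndex=1
Op 6: F0 acks idx 1 -> match: F0=1 F1=1; commitIndex=1
Op 7: F1 acks idx 1 -> match: F0=1 F1=1; commitIndex=1
Op 8: F0 acks idx 1 -> match: F0=1 F1=1; commitIndex=1
Op 9: F0 acks idx 1 -> match: F0=1 F1=1; commitIndex=1
Op 10: append 1 -> log_len=2
Op 11: F1 acks idx 1 -> match: F0=1 F1=1; commitIndex=1
Op 12: append 2 -> log_len=4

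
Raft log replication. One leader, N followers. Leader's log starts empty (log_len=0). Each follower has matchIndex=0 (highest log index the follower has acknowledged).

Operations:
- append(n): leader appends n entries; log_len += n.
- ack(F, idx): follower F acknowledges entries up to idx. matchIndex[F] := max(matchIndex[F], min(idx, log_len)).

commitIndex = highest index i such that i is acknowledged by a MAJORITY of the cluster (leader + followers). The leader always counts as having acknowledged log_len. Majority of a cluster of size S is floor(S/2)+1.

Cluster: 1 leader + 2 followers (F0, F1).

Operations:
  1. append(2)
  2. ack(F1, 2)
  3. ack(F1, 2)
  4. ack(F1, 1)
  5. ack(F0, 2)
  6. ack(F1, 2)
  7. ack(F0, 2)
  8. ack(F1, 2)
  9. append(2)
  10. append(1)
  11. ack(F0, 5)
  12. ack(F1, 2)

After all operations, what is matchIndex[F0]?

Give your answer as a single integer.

Answer: 5

Derivation:
Op 1: append 2 -> log_len=2
Op 2: F1 acks idx 2 -> match: F0=0 F1=2; commitIndex=2
Op 3: F1 acks idx 2 -> match: F0=0 F1=2; commitIndex=2
Op 4: F1 acks idx 1 -> match: F0=0 F1=2; commitIndex=2
Op 5: F0 acks idx 2 -> match: F0=2 F1=2; commitIndex=2
Op 6: F1 acks idx 2 -> match: F0=2 F1=2; commitIndex=2
Op 7: F0 acks idx 2 -> match: F0=2 F1=2; commitIndex=2
Op 8: F1 acks idx 2 -> match: F0=2 F1=2; commitIndex=2
Op 9: append 2 -> log_len=4
Op 10: append 1 -> log_len=5
Op 11: F0 acks idx 5 -> match: F0=5 F1=2; commitIndex=5
Op 12: F1 acks idx 2 -> match: F0=5 F1=2; commitIndex=5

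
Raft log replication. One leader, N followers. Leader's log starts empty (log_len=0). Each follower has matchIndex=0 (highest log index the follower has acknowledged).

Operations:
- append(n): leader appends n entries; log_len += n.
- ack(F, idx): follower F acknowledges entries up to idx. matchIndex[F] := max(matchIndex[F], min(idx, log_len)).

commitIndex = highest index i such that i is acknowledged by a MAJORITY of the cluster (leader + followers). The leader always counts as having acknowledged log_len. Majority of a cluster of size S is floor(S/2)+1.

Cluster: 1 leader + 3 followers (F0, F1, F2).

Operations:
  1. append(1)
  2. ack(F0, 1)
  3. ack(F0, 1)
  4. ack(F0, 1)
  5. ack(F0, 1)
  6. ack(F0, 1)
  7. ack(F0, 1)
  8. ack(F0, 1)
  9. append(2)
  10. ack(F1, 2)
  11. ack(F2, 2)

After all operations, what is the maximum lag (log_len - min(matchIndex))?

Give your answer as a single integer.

Op 1: append 1 -> log_len=1
Op 2: F0 acks idx 1 -> match: F0=1 F1=0 F2=0; commitIndex=0
Op 3: F0 acks idx 1 -> match: F0=1 F1=0 F2=0; commitIndex=0
Op 4: F0 acks idx 1 -> match: F0=1 F1=0 F2=0; commitIndex=0
Op 5: F0 acks idx 1 -> match: F0=1 F1=0 F2=0; commitIndex=0
Op 6: F0 acks idx 1 -> match: F0=1 F1=0 F2=0; commitIndex=0
Op 7: F0 acks idx 1 -> match: F0=1 F1=0 F2=0; commitIndex=0
Op 8: F0 acks idx 1 -> match: F0=1 F1=0 F2=0; commitIndex=0
Op 9: append 2 -> log_len=3
Op 10: F1 acks idx 2 -> match: F0=1 F1=2 F2=0; commitIndex=1
Op 11: F2 acks idx 2 -> match: F0=1 F1=2 F2=2; commitIndex=2

Answer: 2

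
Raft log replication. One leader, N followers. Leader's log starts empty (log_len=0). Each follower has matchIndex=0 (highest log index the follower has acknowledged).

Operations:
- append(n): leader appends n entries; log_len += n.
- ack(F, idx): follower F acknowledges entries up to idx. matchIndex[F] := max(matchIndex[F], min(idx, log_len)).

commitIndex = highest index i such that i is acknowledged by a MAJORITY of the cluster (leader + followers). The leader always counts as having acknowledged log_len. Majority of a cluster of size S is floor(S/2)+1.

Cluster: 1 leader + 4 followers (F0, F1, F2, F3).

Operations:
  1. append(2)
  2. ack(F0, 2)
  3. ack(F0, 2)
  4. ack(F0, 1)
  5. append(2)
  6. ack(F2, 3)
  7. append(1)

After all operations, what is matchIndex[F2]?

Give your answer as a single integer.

Answer: 3

Derivation:
Op 1: append 2 -> log_len=2
Op 2: F0 acks idx 2 -> match: F0=2 F1=0 F2=0 F3=0; commitIndex=0
Op 3: F0 acks idx 2 -> match: F0=2 F1=0 F2=0 F3=0; commitIndex=0
Op 4: F0 acks idx 1 -> match: F0=2 F1=0 F2=0 F3=0; commitIndex=0
Op 5: append 2 -> log_len=4
Op 6: F2 acks idx 3 -> match: F0=2 F1=0 F2=3 F3=0; commitIndex=2
Op 7: append 1 -> log_len=5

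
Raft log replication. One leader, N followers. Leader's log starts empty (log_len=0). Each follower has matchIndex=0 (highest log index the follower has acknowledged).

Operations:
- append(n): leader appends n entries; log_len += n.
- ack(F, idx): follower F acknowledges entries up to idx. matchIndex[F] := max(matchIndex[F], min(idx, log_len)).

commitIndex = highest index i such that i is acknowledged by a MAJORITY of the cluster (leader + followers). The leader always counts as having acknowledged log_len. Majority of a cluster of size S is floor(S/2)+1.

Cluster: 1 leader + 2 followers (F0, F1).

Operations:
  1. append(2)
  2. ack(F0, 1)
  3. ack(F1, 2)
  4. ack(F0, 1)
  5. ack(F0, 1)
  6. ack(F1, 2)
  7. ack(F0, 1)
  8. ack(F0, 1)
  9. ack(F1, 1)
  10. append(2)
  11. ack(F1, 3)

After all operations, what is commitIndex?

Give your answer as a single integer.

Answer: 3

Derivation:
Op 1: append 2 -> log_len=2
Op 2: F0 acks idx 1 -> match: F0=1 F1=0; commitIndex=1
Op 3: F1 acks idx 2 -> match: F0=1 F1=2; commitIndex=2
Op 4: F0 acks idx 1 -> match: F0=1 F1=2; commitIndex=2
Op 5: F0 acks idx 1 -> match: F0=1 F1=2; commitIndex=2
Op 6: F1 acks idx 2 -> match: F0=1 F1=2; commitIndex=2
Op 7: F0 acks idx 1 -> match: F0=1 F1=2; commitIndex=2
Op 8: F0 acks idx 1 -> match: F0=1 F1=2; commitIndex=2
Op 9: F1 acks idx 1 -> match: F0=1 F1=2; commitIndex=2
Op 10: append 2 -> log_len=4
Op 11: F1 acks idx 3 -> match: F0=1 F1=3; commitIndex=3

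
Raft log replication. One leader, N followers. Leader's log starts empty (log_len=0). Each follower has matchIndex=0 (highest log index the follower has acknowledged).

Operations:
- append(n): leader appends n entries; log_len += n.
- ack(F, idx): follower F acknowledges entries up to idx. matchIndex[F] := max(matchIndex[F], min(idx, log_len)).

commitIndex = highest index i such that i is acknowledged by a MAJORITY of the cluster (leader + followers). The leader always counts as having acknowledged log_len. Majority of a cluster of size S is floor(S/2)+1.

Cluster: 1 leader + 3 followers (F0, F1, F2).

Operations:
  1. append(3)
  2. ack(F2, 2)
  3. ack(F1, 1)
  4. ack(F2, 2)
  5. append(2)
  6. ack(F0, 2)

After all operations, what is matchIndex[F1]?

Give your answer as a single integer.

Op 1: append 3 -> log_len=3
Op 2: F2 acks idx 2 -> match: F0=0 F1=0 F2=2; commitIndex=0
Op 3: F1 acks idx 1 -> match: F0=0 F1=1 F2=2; commitIndex=1
Op 4: F2 acks idx 2 -> match: F0=0 F1=1 F2=2; commitIndex=1
Op 5: append 2 -> log_len=5
Op 6: F0 acks idx 2 -> match: F0=2 F1=1 F2=2; commitIndex=2

Answer: 1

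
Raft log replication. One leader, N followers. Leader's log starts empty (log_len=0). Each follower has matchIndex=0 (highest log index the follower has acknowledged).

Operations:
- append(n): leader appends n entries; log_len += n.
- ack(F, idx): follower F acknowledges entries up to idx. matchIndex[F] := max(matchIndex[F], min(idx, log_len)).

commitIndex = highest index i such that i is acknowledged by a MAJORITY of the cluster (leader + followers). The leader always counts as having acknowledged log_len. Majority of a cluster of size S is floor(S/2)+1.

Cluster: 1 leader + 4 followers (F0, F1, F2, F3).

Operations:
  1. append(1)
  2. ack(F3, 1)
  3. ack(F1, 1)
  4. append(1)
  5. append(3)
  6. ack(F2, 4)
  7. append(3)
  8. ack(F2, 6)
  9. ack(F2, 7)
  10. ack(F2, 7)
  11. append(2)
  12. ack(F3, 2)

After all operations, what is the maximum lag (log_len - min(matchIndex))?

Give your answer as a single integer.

Answer: 10

Derivation:
Op 1: append 1 -> log_len=1
Op 2: F3 acks idx 1 -> match: F0=0 F1=0 F2=0 F3=1; commitIndex=0
Op 3: F1 acks idx 1 -> match: F0=0 F1=1 F2=0 F3=1; commitIndex=1
Op 4: append 1 -> log_len=2
Op 5: append 3 -> log_len=5
Op 6: F2 acks idx 4 -> match: F0=0 F1=1 F2=4 F3=1; commitIndex=1
Op 7: append 3 -> log_len=8
Op 8: F2 acks idx 6 -> match: F0=0 F1=1 F2=6 F3=1; commitIndex=1
Op 9: F2 acks idx 7 -> match: F0=0 F1=1 F2=7 F3=1; commitIndex=1
Op 10: F2 acks idx 7 -> match: F0=0 F1=1 F2=7 F3=1; commitIndex=1
Op 11: append 2 -> log_len=10
Op 12: F3 acks idx 2 -> match: F0=0 F1=1 F2=7 F3=2; commitIndex=2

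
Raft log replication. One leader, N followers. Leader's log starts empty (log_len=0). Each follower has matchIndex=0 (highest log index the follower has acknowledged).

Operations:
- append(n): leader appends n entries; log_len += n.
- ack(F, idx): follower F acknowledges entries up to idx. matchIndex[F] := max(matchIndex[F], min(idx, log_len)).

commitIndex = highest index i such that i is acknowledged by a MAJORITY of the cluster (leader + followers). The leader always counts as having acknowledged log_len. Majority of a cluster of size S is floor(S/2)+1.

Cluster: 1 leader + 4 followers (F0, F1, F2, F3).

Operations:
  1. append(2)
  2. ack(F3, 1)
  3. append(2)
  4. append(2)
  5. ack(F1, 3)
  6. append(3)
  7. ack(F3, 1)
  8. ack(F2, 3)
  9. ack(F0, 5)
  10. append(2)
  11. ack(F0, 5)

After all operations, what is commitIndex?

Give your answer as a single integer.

Answer: 3

Derivation:
Op 1: append 2 -> log_len=2
Op 2: F3 acks idx 1 -> match: F0=0 F1=0 F2=0 F3=1; commitIndex=0
Op 3: append 2 -> log_len=4
Op 4: append 2 -> log_len=6
Op 5: F1 acks idx 3 -> match: F0=0 F1=3 F2=0 F3=1; commitIndex=1
Op 6: append 3 -> log_len=9
Op 7: F3 acks idx 1 -> match: F0=0 F1=3 F2=0 F3=1; commitIndex=1
Op 8: F2 acks idx 3 -> match: F0=0 F1=3 F2=3 F3=1; commitIndex=3
Op 9: F0 acks idx 5 -> match: F0=5 F1=3 F2=3 F3=1; commitIndex=3
Op 10: append 2 -> log_len=11
Op 11: F0 acks idx 5 -> match: F0=5 F1=3 F2=3 F3=1; commitIndex=3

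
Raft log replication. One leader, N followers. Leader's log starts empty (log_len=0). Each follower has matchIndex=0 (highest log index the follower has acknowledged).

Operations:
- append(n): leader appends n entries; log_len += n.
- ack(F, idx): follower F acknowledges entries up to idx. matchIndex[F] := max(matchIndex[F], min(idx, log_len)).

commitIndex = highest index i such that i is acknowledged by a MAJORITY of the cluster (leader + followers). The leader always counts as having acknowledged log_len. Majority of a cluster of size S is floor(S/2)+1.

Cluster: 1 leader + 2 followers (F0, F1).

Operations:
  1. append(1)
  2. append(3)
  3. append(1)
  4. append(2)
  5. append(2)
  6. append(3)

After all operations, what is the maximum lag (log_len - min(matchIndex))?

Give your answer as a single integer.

Answer: 12

Derivation:
Op 1: append 1 -> log_len=1
Op 2: append 3 -> log_len=4
Op 3: append 1 -> log_len=5
Op 4: append 2 -> log_len=7
Op 5: append 2 -> log_len=9
Op 6: append 3 -> log_len=12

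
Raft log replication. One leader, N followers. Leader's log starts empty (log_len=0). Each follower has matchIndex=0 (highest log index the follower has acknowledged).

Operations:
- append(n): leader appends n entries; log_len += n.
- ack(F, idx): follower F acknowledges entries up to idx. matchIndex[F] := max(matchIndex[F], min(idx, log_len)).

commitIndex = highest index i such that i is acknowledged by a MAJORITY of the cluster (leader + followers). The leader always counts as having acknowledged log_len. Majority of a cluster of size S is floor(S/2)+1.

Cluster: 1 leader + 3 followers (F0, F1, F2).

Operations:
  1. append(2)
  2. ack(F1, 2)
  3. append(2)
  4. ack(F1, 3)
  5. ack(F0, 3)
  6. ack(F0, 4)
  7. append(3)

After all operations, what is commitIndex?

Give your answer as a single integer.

Answer: 3

Derivation:
Op 1: append 2 -> log_len=2
Op 2: F1 acks idx 2 -> match: F0=0 F1=2 F2=0; commitIndex=0
Op 3: append 2 -> log_len=4
Op 4: F1 acks idx 3 -> match: F0=0 F1=3 F2=0; commitIndex=0
Op 5: F0 acks idx 3 -> match: F0=3 F1=3 F2=0; commitIndex=3
Op 6: F0 acks idx 4 -> match: F0=4 F1=3 F2=0; commitIndex=3
Op 7: append 3 -> log_len=7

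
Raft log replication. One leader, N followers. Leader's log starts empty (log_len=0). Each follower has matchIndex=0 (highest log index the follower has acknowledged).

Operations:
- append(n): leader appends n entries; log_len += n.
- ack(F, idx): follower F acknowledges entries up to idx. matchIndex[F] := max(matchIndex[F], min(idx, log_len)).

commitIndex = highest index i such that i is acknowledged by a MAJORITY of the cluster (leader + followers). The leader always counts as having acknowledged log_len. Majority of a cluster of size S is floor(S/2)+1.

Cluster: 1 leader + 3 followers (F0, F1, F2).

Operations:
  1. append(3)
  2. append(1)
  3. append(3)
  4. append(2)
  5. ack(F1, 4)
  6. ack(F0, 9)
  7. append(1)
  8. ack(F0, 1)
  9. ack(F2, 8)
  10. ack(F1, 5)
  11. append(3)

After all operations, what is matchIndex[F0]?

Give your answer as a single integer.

Op 1: append 3 -> log_len=3
Op 2: append 1 -> log_len=4
Op 3: append 3 -> log_len=7
Op 4: append 2 -> log_len=9
Op 5: F1 acks idx 4 -> match: F0=0 F1=4 F2=0; commitIndex=0
Op 6: F0 acks idx 9 -> match: F0=9 F1=4 F2=0; commitIndex=4
Op 7: append 1 -> log_len=10
Op 8: F0 acks idx 1 -> match: F0=9 F1=4 F2=0; commitIndex=4
Op 9: F2 acks idx 8 -> match: F0=9 F1=4 F2=8; commitIndex=8
Op 10: F1 acks idx 5 -> match: F0=9 F1=5 F2=8; commitIndex=8
Op 11: append 3 -> log_len=13

Answer: 9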